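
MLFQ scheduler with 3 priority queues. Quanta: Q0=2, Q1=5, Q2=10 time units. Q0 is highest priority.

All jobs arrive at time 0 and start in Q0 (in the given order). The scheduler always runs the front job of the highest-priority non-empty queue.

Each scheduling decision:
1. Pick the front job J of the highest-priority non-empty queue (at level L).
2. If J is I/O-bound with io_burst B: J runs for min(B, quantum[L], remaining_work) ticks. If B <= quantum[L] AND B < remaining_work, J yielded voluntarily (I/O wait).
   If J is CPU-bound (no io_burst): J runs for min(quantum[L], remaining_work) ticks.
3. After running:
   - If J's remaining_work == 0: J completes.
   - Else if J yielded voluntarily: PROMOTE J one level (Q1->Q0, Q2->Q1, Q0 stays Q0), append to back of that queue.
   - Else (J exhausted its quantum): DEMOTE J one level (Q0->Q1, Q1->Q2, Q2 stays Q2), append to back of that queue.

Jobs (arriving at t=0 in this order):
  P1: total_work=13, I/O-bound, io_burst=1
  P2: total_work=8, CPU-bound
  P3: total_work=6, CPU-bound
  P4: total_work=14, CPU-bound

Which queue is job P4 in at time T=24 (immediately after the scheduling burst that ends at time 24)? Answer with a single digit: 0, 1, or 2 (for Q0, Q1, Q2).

t=0-1: P1@Q0 runs 1, rem=12, I/O yield, promote→Q0. Q0=[P2,P3,P4,P1] Q1=[] Q2=[]
t=1-3: P2@Q0 runs 2, rem=6, quantum used, demote→Q1. Q0=[P3,P4,P1] Q1=[P2] Q2=[]
t=3-5: P3@Q0 runs 2, rem=4, quantum used, demote→Q1. Q0=[P4,P1] Q1=[P2,P3] Q2=[]
t=5-7: P4@Q0 runs 2, rem=12, quantum used, demote→Q1. Q0=[P1] Q1=[P2,P3,P4] Q2=[]
t=7-8: P1@Q0 runs 1, rem=11, I/O yield, promote→Q0. Q0=[P1] Q1=[P2,P3,P4] Q2=[]
t=8-9: P1@Q0 runs 1, rem=10, I/O yield, promote→Q0. Q0=[P1] Q1=[P2,P3,P4] Q2=[]
t=9-10: P1@Q0 runs 1, rem=9, I/O yield, promote→Q0. Q0=[P1] Q1=[P2,P3,P4] Q2=[]
t=10-11: P1@Q0 runs 1, rem=8, I/O yield, promote→Q0. Q0=[P1] Q1=[P2,P3,P4] Q2=[]
t=11-12: P1@Q0 runs 1, rem=7, I/O yield, promote→Q0. Q0=[P1] Q1=[P2,P3,P4] Q2=[]
t=12-13: P1@Q0 runs 1, rem=6, I/O yield, promote→Q0. Q0=[P1] Q1=[P2,P3,P4] Q2=[]
t=13-14: P1@Q0 runs 1, rem=5, I/O yield, promote→Q0. Q0=[P1] Q1=[P2,P3,P4] Q2=[]
t=14-15: P1@Q0 runs 1, rem=4, I/O yield, promote→Q0. Q0=[P1] Q1=[P2,P3,P4] Q2=[]
t=15-16: P1@Q0 runs 1, rem=3, I/O yield, promote→Q0. Q0=[P1] Q1=[P2,P3,P4] Q2=[]
t=16-17: P1@Q0 runs 1, rem=2, I/O yield, promote→Q0. Q0=[P1] Q1=[P2,P3,P4] Q2=[]
t=17-18: P1@Q0 runs 1, rem=1, I/O yield, promote→Q0. Q0=[P1] Q1=[P2,P3,P4] Q2=[]
t=18-19: P1@Q0 runs 1, rem=0, completes. Q0=[] Q1=[P2,P3,P4] Q2=[]
t=19-24: P2@Q1 runs 5, rem=1, quantum used, demote→Q2. Q0=[] Q1=[P3,P4] Q2=[P2]
t=24-28: P3@Q1 runs 4, rem=0, completes. Q0=[] Q1=[P4] Q2=[P2]
t=28-33: P4@Q1 runs 5, rem=7, quantum used, demote→Q2. Q0=[] Q1=[] Q2=[P2,P4]
t=33-34: P2@Q2 runs 1, rem=0, completes. Q0=[] Q1=[] Q2=[P4]
t=34-41: P4@Q2 runs 7, rem=0, completes. Q0=[] Q1=[] Q2=[]

Answer: 1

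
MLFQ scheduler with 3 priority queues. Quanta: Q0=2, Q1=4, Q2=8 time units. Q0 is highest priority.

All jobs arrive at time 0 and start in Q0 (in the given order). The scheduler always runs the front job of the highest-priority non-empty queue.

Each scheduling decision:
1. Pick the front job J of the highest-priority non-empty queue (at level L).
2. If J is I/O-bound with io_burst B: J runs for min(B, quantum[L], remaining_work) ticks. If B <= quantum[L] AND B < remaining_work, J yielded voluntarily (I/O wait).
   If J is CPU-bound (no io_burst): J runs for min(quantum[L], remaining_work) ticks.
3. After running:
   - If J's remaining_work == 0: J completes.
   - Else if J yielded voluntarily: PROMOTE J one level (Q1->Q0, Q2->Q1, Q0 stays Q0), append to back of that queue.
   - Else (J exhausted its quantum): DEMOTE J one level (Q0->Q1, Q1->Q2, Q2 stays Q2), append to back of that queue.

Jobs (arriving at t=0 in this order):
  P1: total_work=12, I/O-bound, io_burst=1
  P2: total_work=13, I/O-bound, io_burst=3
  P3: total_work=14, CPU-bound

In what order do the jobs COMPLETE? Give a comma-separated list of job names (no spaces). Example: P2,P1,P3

t=0-1: P1@Q0 runs 1, rem=11, I/O yield, promote→Q0. Q0=[P2,P3,P1] Q1=[] Q2=[]
t=1-3: P2@Q0 runs 2, rem=11, quantum used, demote→Q1. Q0=[P3,P1] Q1=[P2] Q2=[]
t=3-5: P3@Q0 runs 2, rem=12, quantum used, demote→Q1. Q0=[P1] Q1=[P2,P3] Q2=[]
t=5-6: P1@Q0 runs 1, rem=10, I/O yield, promote→Q0. Q0=[P1] Q1=[P2,P3] Q2=[]
t=6-7: P1@Q0 runs 1, rem=9, I/O yield, promote→Q0. Q0=[P1] Q1=[P2,P3] Q2=[]
t=7-8: P1@Q0 runs 1, rem=8, I/O yield, promote→Q0. Q0=[P1] Q1=[P2,P3] Q2=[]
t=8-9: P1@Q0 runs 1, rem=7, I/O yield, promote→Q0. Q0=[P1] Q1=[P2,P3] Q2=[]
t=9-10: P1@Q0 runs 1, rem=6, I/O yield, promote→Q0. Q0=[P1] Q1=[P2,P3] Q2=[]
t=10-11: P1@Q0 runs 1, rem=5, I/O yield, promote→Q0. Q0=[P1] Q1=[P2,P3] Q2=[]
t=11-12: P1@Q0 runs 1, rem=4, I/O yield, promote→Q0. Q0=[P1] Q1=[P2,P3] Q2=[]
t=12-13: P1@Q0 runs 1, rem=3, I/O yield, promote→Q0. Q0=[P1] Q1=[P2,P3] Q2=[]
t=13-14: P1@Q0 runs 1, rem=2, I/O yield, promote→Q0. Q0=[P1] Q1=[P2,P3] Q2=[]
t=14-15: P1@Q0 runs 1, rem=1, I/O yield, promote→Q0. Q0=[P1] Q1=[P2,P3] Q2=[]
t=15-16: P1@Q0 runs 1, rem=0, completes. Q0=[] Q1=[P2,P3] Q2=[]
t=16-19: P2@Q1 runs 3, rem=8, I/O yield, promote→Q0. Q0=[P2] Q1=[P3] Q2=[]
t=19-21: P2@Q0 runs 2, rem=6, quantum used, demote→Q1. Q0=[] Q1=[P3,P2] Q2=[]
t=21-25: P3@Q1 runs 4, rem=8, quantum used, demote→Q2. Q0=[] Q1=[P2] Q2=[P3]
t=25-28: P2@Q1 runs 3, rem=3, I/O yield, promote→Q0. Q0=[P2] Q1=[] Q2=[P3]
t=28-30: P2@Q0 runs 2, rem=1, quantum used, demote→Q1. Q0=[] Q1=[P2] Q2=[P3]
t=30-31: P2@Q1 runs 1, rem=0, completes. Q0=[] Q1=[] Q2=[P3]
t=31-39: P3@Q2 runs 8, rem=0, completes. Q0=[] Q1=[] Q2=[]

Answer: P1,P2,P3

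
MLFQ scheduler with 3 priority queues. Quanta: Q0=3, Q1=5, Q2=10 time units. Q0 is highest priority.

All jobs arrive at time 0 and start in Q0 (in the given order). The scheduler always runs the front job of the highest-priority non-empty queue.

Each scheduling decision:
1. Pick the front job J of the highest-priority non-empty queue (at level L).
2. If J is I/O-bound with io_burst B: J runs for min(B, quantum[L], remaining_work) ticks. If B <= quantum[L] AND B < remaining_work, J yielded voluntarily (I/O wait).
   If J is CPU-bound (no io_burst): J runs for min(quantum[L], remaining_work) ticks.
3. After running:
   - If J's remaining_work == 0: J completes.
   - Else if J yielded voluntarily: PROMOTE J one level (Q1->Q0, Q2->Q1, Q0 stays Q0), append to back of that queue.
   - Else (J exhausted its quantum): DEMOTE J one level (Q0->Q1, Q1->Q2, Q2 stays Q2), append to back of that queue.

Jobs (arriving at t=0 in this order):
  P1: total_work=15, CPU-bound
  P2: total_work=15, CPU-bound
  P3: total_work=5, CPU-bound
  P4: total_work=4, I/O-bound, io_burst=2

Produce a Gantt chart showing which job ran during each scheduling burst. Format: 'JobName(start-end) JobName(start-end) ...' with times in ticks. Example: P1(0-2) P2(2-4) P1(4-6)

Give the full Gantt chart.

t=0-3: P1@Q0 runs 3, rem=12, quantum used, demote→Q1. Q0=[P2,P3,P4] Q1=[P1] Q2=[]
t=3-6: P2@Q0 runs 3, rem=12, quantum used, demote→Q1. Q0=[P3,P4] Q1=[P1,P2] Q2=[]
t=6-9: P3@Q0 runs 3, rem=2, quantum used, demote→Q1. Q0=[P4] Q1=[P1,P2,P3] Q2=[]
t=9-11: P4@Q0 runs 2, rem=2, I/O yield, promote→Q0. Q0=[P4] Q1=[P1,P2,P3] Q2=[]
t=11-13: P4@Q0 runs 2, rem=0, completes. Q0=[] Q1=[P1,P2,P3] Q2=[]
t=13-18: P1@Q1 runs 5, rem=7, quantum used, demote→Q2. Q0=[] Q1=[P2,P3] Q2=[P1]
t=18-23: P2@Q1 runs 5, rem=7, quantum used, demote→Q2. Q0=[] Q1=[P3] Q2=[P1,P2]
t=23-25: P3@Q1 runs 2, rem=0, completes. Q0=[] Q1=[] Q2=[P1,P2]
t=25-32: P1@Q2 runs 7, rem=0, completes. Q0=[] Q1=[] Q2=[P2]
t=32-39: P2@Q2 runs 7, rem=0, completes. Q0=[] Q1=[] Q2=[]

Answer: P1(0-3) P2(3-6) P3(6-9) P4(9-11) P4(11-13) P1(13-18) P2(18-23) P3(23-25) P1(25-32) P2(32-39)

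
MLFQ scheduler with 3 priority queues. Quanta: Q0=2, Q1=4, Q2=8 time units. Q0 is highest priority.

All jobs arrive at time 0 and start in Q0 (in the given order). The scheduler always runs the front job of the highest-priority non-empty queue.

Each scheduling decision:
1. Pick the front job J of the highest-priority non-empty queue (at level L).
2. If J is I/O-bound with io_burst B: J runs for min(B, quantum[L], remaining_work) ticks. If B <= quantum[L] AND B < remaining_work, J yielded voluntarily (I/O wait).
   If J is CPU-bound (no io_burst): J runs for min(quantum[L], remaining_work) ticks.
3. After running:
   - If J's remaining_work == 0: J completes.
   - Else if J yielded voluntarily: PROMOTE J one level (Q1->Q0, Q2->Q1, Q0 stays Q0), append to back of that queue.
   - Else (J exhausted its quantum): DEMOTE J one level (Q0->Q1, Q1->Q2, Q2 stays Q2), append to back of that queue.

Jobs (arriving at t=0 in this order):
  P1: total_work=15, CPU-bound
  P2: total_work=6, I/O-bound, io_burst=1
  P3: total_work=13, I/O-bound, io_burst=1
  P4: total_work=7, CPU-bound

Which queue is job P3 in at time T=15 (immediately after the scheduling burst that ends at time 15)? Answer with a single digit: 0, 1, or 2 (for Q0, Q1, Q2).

Answer: 0

Derivation:
t=0-2: P1@Q0 runs 2, rem=13, quantum used, demote→Q1. Q0=[P2,P3,P4] Q1=[P1] Q2=[]
t=2-3: P2@Q0 runs 1, rem=5, I/O yield, promote→Q0. Q0=[P3,P4,P2] Q1=[P1] Q2=[]
t=3-4: P3@Q0 runs 1, rem=12, I/O yield, promote→Q0. Q0=[P4,P2,P3] Q1=[P1] Q2=[]
t=4-6: P4@Q0 runs 2, rem=5, quantum used, demote→Q1. Q0=[P2,P3] Q1=[P1,P4] Q2=[]
t=6-7: P2@Q0 runs 1, rem=4, I/O yield, promote→Q0. Q0=[P3,P2] Q1=[P1,P4] Q2=[]
t=7-8: P3@Q0 runs 1, rem=11, I/O yield, promote→Q0. Q0=[P2,P3] Q1=[P1,P4] Q2=[]
t=8-9: P2@Q0 runs 1, rem=3, I/O yield, promote→Q0. Q0=[P3,P2] Q1=[P1,P4] Q2=[]
t=9-10: P3@Q0 runs 1, rem=10, I/O yield, promote→Q0. Q0=[P2,P3] Q1=[P1,P4] Q2=[]
t=10-11: P2@Q0 runs 1, rem=2, I/O yield, promote→Q0. Q0=[P3,P2] Q1=[P1,P4] Q2=[]
t=11-12: P3@Q0 runs 1, rem=9, I/O yield, promote→Q0. Q0=[P2,P3] Q1=[P1,P4] Q2=[]
t=12-13: P2@Q0 runs 1, rem=1, I/O yield, promote→Q0. Q0=[P3,P2] Q1=[P1,P4] Q2=[]
t=13-14: P3@Q0 runs 1, rem=8, I/O yield, promote→Q0. Q0=[P2,P3] Q1=[P1,P4] Q2=[]
t=14-15: P2@Q0 runs 1, rem=0, completes. Q0=[P3] Q1=[P1,P4] Q2=[]
t=15-16: P3@Q0 runs 1, rem=7, I/O yield, promote→Q0. Q0=[P3] Q1=[P1,P4] Q2=[]
t=16-17: P3@Q0 runs 1, rem=6, I/O yield, promote→Q0. Q0=[P3] Q1=[P1,P4] Q2=[]
t=17-18: P3@Q0 runs 1, rem=5, I/O yield, promote→Q0. Q0=[P3] Q1=[P1,P4] Q2=[]
t=18-19: P3@Q0 runs 1, rem=4, I/O yield, promote→Q0. Q0=[P3] Q1=[P1,P4] Q2=[]
t=19-20: P3@Q0 runs 1, rem=3, I/O yield, promote→Q0. Q0=[P3] Q1=[P1,P4] Q2=[]
t=20-21: P3@Q0 runs 1, rem=2, I/O yield, promote→Q0. Q0=[P3] Q1=[P1,P4] Q2=[]
t=21-22: P3@Q0 runs 1, rem=1, I/O yield, promote→Q0. Q0=[P3] Q1=[P1,P4] Q2=[]
t=22-23: P3@Q0 runs 1, rem=0, completes. Q0=[] Q1=[P1,P4] Q2=[]
t=23-27: P1@Q1 runs 4, rem=9, quantum used, demote→Q2. Q0=[] Q1=[P4] Q2=[P1]
t=27-31: P4@Q1 runs 4, rem=1, quantum used, demote→Q2. Q0=[] Q1=[] Q2=[P1,P4]
t=31-39: P1@Q2 runs 8, rem=1, quantum used, demote→Q2. Q0=[] Q1=[] Q2=[P4,P1]
t=39-40: P4@Q2 runs 1, rem=0, completes. Q0=[] Q1=[] Q2=[P1]
t=40-41: P1@Q2 runs 1, rem=0, completes. Q0=[] Q1=[] Q2=[]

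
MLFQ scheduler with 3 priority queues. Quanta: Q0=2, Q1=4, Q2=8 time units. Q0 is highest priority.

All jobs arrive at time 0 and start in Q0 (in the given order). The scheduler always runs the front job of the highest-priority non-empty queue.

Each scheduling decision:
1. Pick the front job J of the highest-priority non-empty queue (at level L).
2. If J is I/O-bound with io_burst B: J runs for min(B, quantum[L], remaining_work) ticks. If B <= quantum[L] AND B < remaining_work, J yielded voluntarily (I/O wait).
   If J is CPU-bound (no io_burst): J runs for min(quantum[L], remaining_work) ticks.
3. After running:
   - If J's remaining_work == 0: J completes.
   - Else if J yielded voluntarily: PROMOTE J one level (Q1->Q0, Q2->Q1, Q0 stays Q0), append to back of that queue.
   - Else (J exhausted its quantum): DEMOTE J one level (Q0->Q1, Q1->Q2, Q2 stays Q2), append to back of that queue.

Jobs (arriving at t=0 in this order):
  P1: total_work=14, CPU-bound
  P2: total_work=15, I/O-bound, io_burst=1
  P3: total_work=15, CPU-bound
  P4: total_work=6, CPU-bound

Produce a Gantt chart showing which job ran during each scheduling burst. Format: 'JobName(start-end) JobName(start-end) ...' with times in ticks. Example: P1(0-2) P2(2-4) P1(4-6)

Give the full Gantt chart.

t=0-2: P1@Q0 runs 2, rem=12, quantum used, demote→Q1. Q0=[P2,P3,P4] Q1=[P1] Q2=[]
t=2-3: P2@Q0 runs 1, rem=14, I/O yield, promote→Q0. Q0=[P3,P4,P2] Q1=[P1] Q2=[]
t=3-5: P3@Q0 runs 2, rem=13, quantum used, demote→Q1. Q0=[P4,P2] Q1=[P1,P3] Q2=[]
t=5-7: P4@Q0 runs 2, rem=4, quantum used, demote→Q1. Q0=[P2] Q1=[P1,P3,P4] Q2=[]
t=7-8: P2@Q0 runs 1, rem=13, I/O yield, promote→Q0. Q0=[P2] Q1=[P1,P3,P4] Q2=[]
t=8-9: P2@Q0 runs 1, rem=12, I/O yield, promote→Q0. Q0=[P2] Q1=[P1,P3,P4] Q2=[]
t=9-10: P2@Q0 runs 1, rem=11, I/O yield, promote→Q0. Q0=[P2] Q1=[P1,P3,P4] Q2=[]
t=10-11: P2@Q0 runs 1, rem=10, I/O yield, promote→Q0. Q0=[P2] Q1=[P1,P3,P4] Q2=[]
t=11-12: P2@Q0 runs 1, rem=9, I/O yield, promote→Q0. Q0=[P2] Q1=[P1,P3,P4] Q2=[]
t=12-13: P2@Q0 runs 1, rem=8, I/O yield, promote→Q0. Q0=[P2] Q1=[P1,P3,P4] Q2=[]
t=13-14: P2@Q0 runs 1, rem=7, I/O yield, promote→Q0. Q0=[P2] Q1=[P1,P3,P4] Q2=[]
t=14-15: P2@Q0 runs 1, rem=6, I/O yield, promote→Q0. Q0=[P2] Q1=[P1,P3,P4] Q2=[]
t=15-16: P2@Q0 runs 1, rem=5, I/O yield, promote→Q0. Q0=[P2] Q1=[P1,P3,P4] Q2=[]
t=16-17: P2@Q0 runs 1, rem=4, I/O yield, promote→Q0. Q0=[P2] Q1=[P1,P3,P4] Q2=[]
t=17-18: P2@Q0 runs 1, rem=3, I/O yield, promote→Q0. Q0=[P2] Q1=[P1,P3,P4] Q2=[]
t=18-19: P2@Q0 runs 1, rem=2, I/O yield, promote→Q0. Q0=[P2] Q1=[P1,P3,P4] Q2=[]
t=19-20: P2@Q0 runs 1, rem=1, I/O yield, promote→Q0. Q0=[P2] Q1=[P1,P3,P4] Q2=[]
t=20-21: P2@Q0 runs 1, rem=0, completes. Q0=[] Q1=[P1,P3,P4] Q2=[]
t=21-25: P1@Q1 runs 4, rem=8, quantum used, demote→Q2. Q0=[] Q1=[P3,P4] Q2=[P1]
t=25-29: P3@Q1 runs 4, rem=9, quantum used, demote→Q2. Q0=[] Q1=[P4] Q2=[P1,P3]
t=29-33: P4@Q1 runs 4, rem=0, completes. Q0=[] Q1=[] Q2=[P1,P3]
t=33-41: P1@Q2 runs 8, rem=0, completes. Q0=[] Q1=[] Q2=[P3]
t=41-49: P3@Q2 runs 8, rem=1, quantum used, demote→Q2. Q0=[] Q1=[] Q2=[P3]
t=49-50: P3@Q2 runs 1, rem=0, completes. Q0=[] Q1=[] Q2=[]

Answer: P1(0-2) P2(2-3) P3(3-5) P4(5-7) P2(7-8) P2(8-9) P2(9-10) P2(10-11) P2(11-12) P2(12-13) P2(13-14) P2(14-15) P2(15-16) P2(16-17) P2(17-18) P2(18-19) P2(19-20) P2(20-21) P1(21-25) P3(25-29) P4(29-33) P1(33-41) P3(41-49) P3(49-50)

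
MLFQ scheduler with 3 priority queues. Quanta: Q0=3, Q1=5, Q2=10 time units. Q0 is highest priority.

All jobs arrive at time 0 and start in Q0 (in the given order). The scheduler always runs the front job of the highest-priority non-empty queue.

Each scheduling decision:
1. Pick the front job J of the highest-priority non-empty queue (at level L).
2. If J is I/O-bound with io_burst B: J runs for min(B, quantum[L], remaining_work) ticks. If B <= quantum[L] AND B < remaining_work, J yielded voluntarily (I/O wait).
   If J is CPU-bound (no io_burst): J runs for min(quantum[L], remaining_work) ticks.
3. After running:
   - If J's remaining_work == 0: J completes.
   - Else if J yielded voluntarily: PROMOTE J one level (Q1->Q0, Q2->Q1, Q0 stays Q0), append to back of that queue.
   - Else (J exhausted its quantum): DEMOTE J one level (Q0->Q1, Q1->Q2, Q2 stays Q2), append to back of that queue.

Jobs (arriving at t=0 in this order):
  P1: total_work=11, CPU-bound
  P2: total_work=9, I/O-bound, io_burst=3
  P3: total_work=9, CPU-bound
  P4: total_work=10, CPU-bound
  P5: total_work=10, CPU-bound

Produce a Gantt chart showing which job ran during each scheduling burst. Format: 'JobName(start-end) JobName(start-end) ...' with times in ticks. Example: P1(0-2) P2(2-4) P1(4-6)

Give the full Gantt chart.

Answer: P1(0-3) P2(3-6) P3(6-9) P4(9-12) P5(12-15) P2(15-18) P2(18-21) P1(21-26) P3(26-31) P4(31-36) P5(36-41) P1(41-44) P3(44-45) P4(45-47) P5(47-49)

Derivation:
t=0-3: P1@Q0 runs 3, rem=8, quantum used, demote→Q1. Q0=[P2,P3,P4,P5] Q1=[P1] Q2=[]
t=3-6: P2@Q0 runs 3, rem=6, I/O yield, promote→Q0. Q0=[P3,P4,P5,P2] Q1=[P1] Q2=[]
t=6-9: P3@Q0 runs 3, rem=6, quantum used, demote→Q1. Q0=[P4,P5,P2] Q1=[P1,P3] Q2=[]
t=9-12: P4@Q0 runs 3, rem=7, quantum used, demote→Q1. Q0=[P5,P2] Q1=[P1,P3,P4] Q2=[]
t=12-15: P5@Q0 runs 3, rem=7, quantum used, demote→Q1. Q0=[P2] Q1=[P1,P3,P4,P5] Q2=[]
t=15-18: P2@Q0 runs 3, rem=3, I/O yield, promote→Q0. Q0=[P2] Q1=[P1,P3,P4,P5] Q2=[]
t=18-21: P2@Q0 runs 3, rem=0, completes. Q0=[] Q1=[P1,P3,P4,P5] Q2=[]
t=21-26: P1@Q1 runs 5, rem=3, quantum used, demote→Q2. Q0=[] Q1=[P3,P4,P5] Q2=[P1]
t=26-31: P3@Q1 runs 5, rem=1, quantum used, demote→Q2. Q0=[] Q1=[P4,P5] Q2=[P1,P3]
t=31-36: P4@Q1 runs 5, rem=2, quantum used, demote→Q2. Q0=[] Q1=[P5] Q2=[P1,P3,P4]
t=36-41: P5@Q1 runs 5, rem=2, quantum used, demote→Q2. Q0=[] Q1=[] Q2=[P1,P3,P4,P5]
t=41-44: P1@Q2 runs 3, rem=0, completes. Q0=[] Q1=[] Q2=[P3,P4,P5]
t=44-45: P3@Q2 runs 1, rem=0, completes. Q0=[] Q1=[] Q2=[P4,P5]
t=45-47: P4@Q2 runs 2, rem=0, completes. Q0=[] Q1=[] Q2=[P5]
t=47-49: P5@Q2 runs 2, rem=0, completes. Q0=[] Q1=[] Q2=[]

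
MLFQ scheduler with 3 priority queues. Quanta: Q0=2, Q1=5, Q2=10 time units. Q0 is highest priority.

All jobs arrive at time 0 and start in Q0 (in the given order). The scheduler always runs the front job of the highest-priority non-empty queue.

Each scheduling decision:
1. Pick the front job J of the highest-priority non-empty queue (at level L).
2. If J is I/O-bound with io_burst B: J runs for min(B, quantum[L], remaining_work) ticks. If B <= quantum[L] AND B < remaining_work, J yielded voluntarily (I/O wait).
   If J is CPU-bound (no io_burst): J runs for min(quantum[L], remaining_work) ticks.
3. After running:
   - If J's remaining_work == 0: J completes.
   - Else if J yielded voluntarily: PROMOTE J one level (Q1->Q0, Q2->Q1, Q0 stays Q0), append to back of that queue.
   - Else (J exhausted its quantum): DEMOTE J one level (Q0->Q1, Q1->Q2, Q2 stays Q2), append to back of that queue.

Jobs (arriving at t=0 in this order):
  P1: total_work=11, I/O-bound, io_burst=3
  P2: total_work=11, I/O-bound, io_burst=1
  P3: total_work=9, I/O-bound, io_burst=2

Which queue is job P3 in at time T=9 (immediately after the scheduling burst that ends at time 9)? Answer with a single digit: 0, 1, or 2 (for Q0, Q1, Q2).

t=0-2: P1@Q0 runs 2, rem=9, quantum used, demote→Q1. Q0=[P2,P3] Q1=[P1] Q2=[]
t=2-3: P2@Q0 runs 1, rem=10, I/O yield, promote→Q0. Q0=[P3,P2] Q1=[P1] Q2=[]
t=3-5: P3@Q0 runs 2, rem=7, I/O yield, promote→Q0. Q0=[P2,P3] Q1=[P1] Q2=[]
t=5-6: P2@Q0 runs 1, rem=9, I/O yield, promote→Q0. Q0=[P3,P2] Q1=[P1] Q2=[]
t=6-8: P3@Q0 runs 2, rem=5, I/O yield, promote→Q0. Q0=[P2,P3] Q1=[P1] Q2=[]
t=8-9: P2@Q0 runs 1, rem=8, I/O yield, promote→Q0. Q0=[P3,P2] Q1=[P1] Q2=[]
t=9-11: P3@Q0 runs 2, rem=3, I/O yield, promote→Q0. Q0=[P2,P3] Q1=[P1] Q2=[]
t=11-12: P2@Q0 runs 1, rem=7, I/O yield, promote→Q0. Q0=[P3,P2] Q1=[P1] Q2=[]
t=12-14: P3@Q0 runs 2, rem=1, I/O yield, promote→Q0. Q0=[P2,P3] Q1=[P1] Q2=[]
t=14-15: P2@Q0 runs 1, rem=6, I/O yield, promote→Q0. Q0=[P3,P2] Q1=[P1] Q2=[]
t=15-16: P3@Q0 runs 1, rem=0, completes. Q0=[P2] Q1=[P1] Q2=[]
t=16-17: P2@Q0 runs 1, rem=5, I/O yield, promote→Q0. Q0=[P2] Q1=[P1] Q2=[]
t=17-18: P2@Q0 runs 1, rem=4, I/O yield, promote→Q0. Q0=[P2] Q1=[P1] Q2=[]
t=18-19: P2@Q0 runs 1, rem=3, I/O yield, promote→Q0. Q0=[P2] Q1=[P1] Q2=[]
t=19-20: P2@Q0 runs 1, rem=2, I/O yield, promote→Q0. Q0=[P2] Q1=[P1] Q2=[]
t=20-21: P2@Q0 runs 1, rem=1, I/O yield, promote→Q0. Q0=[P2] Q1=[P1] Q2=[]
t=21-22: P2@Q0 runs 1, rem=0, completes. Q0=[] Q1=[P1] Q2=[]
t=22-25: P1@Q1 runs 3, rem=6, I/O yield, promote→Q0. Q0=[P1] Q1=[] Q2=[]
t=25-27: P1@Q0 runs 2, rem=4, quantum used, demote→Q1. Q0=[] Q1=[P1] Q2=[]
t=27-30: P1@Q1 runs 3, rem=1, I/O yield, promote→Q0. Q0=[P1] Q1=[] Q2=[]
t=30-31: P1@Q0 runs 1, rem=0, completes. Q0=[] Q1=[] Q2=[]

Answer: 0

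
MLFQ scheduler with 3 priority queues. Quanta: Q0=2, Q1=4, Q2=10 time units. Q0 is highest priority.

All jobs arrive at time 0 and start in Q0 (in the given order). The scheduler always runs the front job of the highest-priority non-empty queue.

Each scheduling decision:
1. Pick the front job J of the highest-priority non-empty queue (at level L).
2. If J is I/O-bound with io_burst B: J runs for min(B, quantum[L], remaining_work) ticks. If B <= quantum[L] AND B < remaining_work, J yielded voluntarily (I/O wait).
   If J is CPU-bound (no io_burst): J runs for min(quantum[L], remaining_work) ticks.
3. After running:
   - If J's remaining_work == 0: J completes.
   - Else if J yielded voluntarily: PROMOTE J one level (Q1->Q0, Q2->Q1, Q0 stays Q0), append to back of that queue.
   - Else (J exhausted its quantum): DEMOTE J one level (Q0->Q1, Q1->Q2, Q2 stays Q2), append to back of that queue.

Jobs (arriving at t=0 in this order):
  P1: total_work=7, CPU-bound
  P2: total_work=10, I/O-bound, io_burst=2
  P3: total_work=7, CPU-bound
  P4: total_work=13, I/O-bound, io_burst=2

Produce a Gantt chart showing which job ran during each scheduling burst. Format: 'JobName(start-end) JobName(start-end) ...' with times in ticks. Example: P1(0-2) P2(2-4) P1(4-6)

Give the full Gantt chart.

Answer: P1(0-2) P2(2-4) P3(4-6) P4(6-8) P2(8-10) P4(10-12) P2(12-14) P4(14-16) P2(16-18) P4(18-20) P2(20-22) P4(22-24) P4(24-26) P4(26-27) P1(27-31) P3(31-35) P1(35-36) P3(36-37)

Derivation:
t=0-2: P1@Q0 runs 2, rem=5, quantum used, demote→Q1. Q0=[P2,P3,P4] Q1=[P1] Q2=[]
t=2-4: P2@Q0 runs 2, rem=8, I/O yield, promote→Q0. Q0=[P3,P4,P2] Q1=[P1] Q2=[]
t=4-6: P3@Q0 runs 2, rem=5, quantum used, demote→Q1. Q0=[P4,P2] Q1=[P1,P3] Q2=[]
t=6-8: P4@Q0 runs 2, rem=11, I/O yield, promote→Q0. Q0=[P2,P4] Q1=[P1,P3] Q2=[]
t=8-10: P2@Q0 runs 2, rem=6, I/O yield, promote→Q0. Q0=[P4,P2] Q1=[P1,P3] Q2=[]
t=10-12: P4@Q0 runs 2, rem=9, I/O yield, promote→Q0. Q0=[P2,P4] Q1=[P1,P3] Q2=[]
t=12-14: P2@Q0 runs 2, rem=4, I/O yield, promote→Q0. Q0=[P4,P2] Q1=[P1,P3] Q2=[]
t=14-16: P4@Q0 runs 2, rem=7, I/O yield, promote→Q0. Q0=[P2,P4] Q1=[P1,P3] Q2=[]
t=16-18: P2@Q0 runs 2, rem=2, I/O yield, promote→Q0. Q0=[P4,P2] Q1=[P1,P3] Q2=[]
t=18-20: P4@Q0 runs 2, rem=5, I/O yield, promote→Q0. Q0=[P2,P4] Q1=[P1,P3] Q2=[]
t=20-22: P2@Q0 runs 2, rem=0, completes. Q0=[P4] Q1=[P1,P3] Q2=[]
t=22-24: P4@Q0 runs 2, rem=3, I/O yield, promote→Q0. Q0=[P4] Q1=[P1,P3] Q2=[]
t=24-26: P4@Q0 runs 2, rem=1, I/O yield, promote→Q0. Q0=[P4] Q1=[P1,P3] Q2=[]
t=26-27: P4@Q0 runs 1, rem=0, completes. Q0=[] Q1=[P1,P3] Q2=[]
t=27-31: P1@Q1 runs 4, rem=1, quantum used, demote→Q2. Q0=[] Q1=[P3] Q2=[P1]
t=31-35: P3@Q1 runs 4, rem=1, quantum used, demote→Q2. Q0=[] Q1=[] Q2=[P1,P3]
t=35-36: P1@Q2 runs 1, rem=0, completes. Q0=[] Q1=[] Q2=[P3]
t=36-37: P3@Q2 runs 1, rem=0, completes. Q0=[] Q1=[] Q2=[]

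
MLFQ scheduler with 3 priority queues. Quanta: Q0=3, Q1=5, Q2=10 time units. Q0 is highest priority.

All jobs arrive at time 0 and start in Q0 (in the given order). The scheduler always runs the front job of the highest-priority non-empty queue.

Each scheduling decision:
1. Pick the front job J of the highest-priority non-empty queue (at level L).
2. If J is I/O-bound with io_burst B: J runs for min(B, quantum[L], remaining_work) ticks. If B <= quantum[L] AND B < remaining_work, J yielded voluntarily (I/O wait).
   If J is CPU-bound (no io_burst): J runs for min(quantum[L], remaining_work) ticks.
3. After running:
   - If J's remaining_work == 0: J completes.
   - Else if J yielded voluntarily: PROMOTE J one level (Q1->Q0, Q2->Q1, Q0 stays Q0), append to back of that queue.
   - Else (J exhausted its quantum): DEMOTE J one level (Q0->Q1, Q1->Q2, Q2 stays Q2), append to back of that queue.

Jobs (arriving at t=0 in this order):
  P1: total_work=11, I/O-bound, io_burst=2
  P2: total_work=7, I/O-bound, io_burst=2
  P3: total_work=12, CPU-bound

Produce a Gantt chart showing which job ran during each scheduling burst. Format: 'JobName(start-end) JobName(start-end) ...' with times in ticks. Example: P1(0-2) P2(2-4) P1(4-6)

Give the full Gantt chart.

Answer: P1(0-2) P2(2-4) P3(4-7) P1(7-9) P2(9-11) P1(11-13) P2(13-15) P1(15-17) P2(17-18) P1(18-20) P1(20-21) P3(21-26) P3(26-30)

Derivation:
t=0-2: P1@Q0 runs 2, rem=9, I/O yield, promote→Q0. Q0=[P2,P3,P1] Q1=[] Q2=[]
t=2-4: P2@Q0 runs 2, rem=5, I/O yield, promote→Q0. Q0=[P3,P1,P2] Q1=[] Q2=[]
t=4-7: P3@Q0 runs 3, rem=9, quantum used, demote→Q1. Q0=[P1,P2] Q1=[P3] Q2=[]
t=7-9: P1@Q0 runs 2, rem=7, I/O yield, promote→Q0. Q0=[P2,P1] Q1=[P3] Q2=[]
t=9-11: P2@Q0 runs 2, rem=3, I/O yield, promote→Q0. Q0=[P1,P2] Q1=[P3] Q2=[]
t=11-13: P1@Q0 runs 2, rem=5, I/O yield, promote→Q0. Q0=[P2,P1] Q1=[P3] Q2=[]
t=13-15: P2@Q0 runs 2, rem=1, I/O yield, promote→Q0. Q0=[P1,P2] Q1=[P3] Q2=[]
t=15-17: P1@Q0 runs 2, rem=3, I/O yield, promote→Q0. Q0=[P2,P1] Q1=[P3] Q2=[]
t=17-18: P2@Q0 runs 1, rem=0, completes. Q0=[P1] Q1=[P3] Q2=[]
t=18-20: P1@Q0 runs 2, rem=1, I/O yield, promote→Q0. Q0=[P1] Q1=[P3] Q2=[]
t=20-21: P1@Q0 runs 1, rem=0, completes. Q0=[] Q1=[P3] Q2=[]
t=21-26: P3@Q1 runs 5, rem=4, quantum used, demote→Q2. Q0=[] Q1=[] Q2=[P3]
t=26-30: P3@Q2 runs 4, rem=0, completes. Q0=[] Q1=[] Q2=[]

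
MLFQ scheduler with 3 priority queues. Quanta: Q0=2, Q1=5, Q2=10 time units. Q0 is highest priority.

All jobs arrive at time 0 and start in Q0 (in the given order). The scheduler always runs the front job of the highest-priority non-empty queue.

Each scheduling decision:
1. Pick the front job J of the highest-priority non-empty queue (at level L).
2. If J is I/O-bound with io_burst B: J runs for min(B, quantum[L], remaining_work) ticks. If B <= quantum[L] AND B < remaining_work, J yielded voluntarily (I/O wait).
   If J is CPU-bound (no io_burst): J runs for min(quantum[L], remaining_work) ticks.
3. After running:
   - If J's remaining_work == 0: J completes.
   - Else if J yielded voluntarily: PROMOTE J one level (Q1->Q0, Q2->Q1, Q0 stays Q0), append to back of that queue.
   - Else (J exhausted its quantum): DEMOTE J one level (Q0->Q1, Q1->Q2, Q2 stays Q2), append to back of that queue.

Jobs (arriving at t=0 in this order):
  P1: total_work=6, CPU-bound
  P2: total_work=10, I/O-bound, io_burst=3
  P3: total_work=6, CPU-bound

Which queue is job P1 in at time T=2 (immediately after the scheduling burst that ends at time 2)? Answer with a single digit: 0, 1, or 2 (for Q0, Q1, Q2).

Answer: 1

Derivation:
t=0-2: P1@Q0 runs 2, rem=4, quantum used, demote→Q1. Q0=[P2,P3] Q1=[P1] Q2=[]
t=2-4: P2@Q0 runs 2, rem=8, quantum used, demote→Q1. Q0=[P3] Q1=[P1,P2] Q2=[]
t=4-6: P3@Q0 runs 2, rem=4, quantum used, demote→Q1. Q0=[] Q1=[P1,P2,P3] Q2=[]
t=6-10: P1@Q1 runs 4, rem=0, completes. Q0=[] Q1=[P2,P3] Q2=[]
t=10-13: P2@Q1 runs 3, rem=5, I/O yield, promote→Q0. Q0=[P2] Q1=[P3] Q2=[]
t=13-15: P2@Q0 runs 2, rem=3, quantum used, demote→Q1. Q0=[] Q1=[P3,P2] Q2=[]
t=15-19: P3@Q1 runs 4, rem=0, completes. Q0=[] Q1=[P2] Q2=[]
t=19-22: P2@Q1 runs 3, rem=0, completes. Q0=[] Q1=[] Q2=[]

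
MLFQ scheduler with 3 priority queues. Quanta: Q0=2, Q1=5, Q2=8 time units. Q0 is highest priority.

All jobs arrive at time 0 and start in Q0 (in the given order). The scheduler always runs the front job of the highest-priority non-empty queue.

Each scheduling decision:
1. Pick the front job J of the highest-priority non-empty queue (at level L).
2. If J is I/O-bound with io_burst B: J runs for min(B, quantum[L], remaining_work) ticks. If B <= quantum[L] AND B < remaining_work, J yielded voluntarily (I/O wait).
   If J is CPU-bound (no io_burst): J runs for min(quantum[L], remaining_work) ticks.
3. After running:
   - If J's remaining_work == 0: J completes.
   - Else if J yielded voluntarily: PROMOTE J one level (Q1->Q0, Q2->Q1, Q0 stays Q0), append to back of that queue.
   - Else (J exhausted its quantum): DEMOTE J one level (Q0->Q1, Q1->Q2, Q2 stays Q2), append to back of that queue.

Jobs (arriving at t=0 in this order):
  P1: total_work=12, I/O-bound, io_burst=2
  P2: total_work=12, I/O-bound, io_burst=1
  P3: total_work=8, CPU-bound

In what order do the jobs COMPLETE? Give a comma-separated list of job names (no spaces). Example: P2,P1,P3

Answer: P1,P2,P3

Derivation:
t=0-2: P1@Q0 runs 2, rem=10, I/O yield, promote→Q0. Q0=[P2,P3,P1] Q1=[] Q2=[]
t=2-3: P2@Q0 runs 1, rem=11, I/O yield, promote→Q0. Q0=[P3,P1,P2] Q1=[] Q2=[]
t=3-5: P3@Q0 runs 2, rem=6, quantum used, demote→Q1. Q0=[P1,P2] Q1=[P3] Q2=[]
t=5-7: P1@Q0 runs 2, rem=8, I/O yield, promote→Q0. Q0=[P2,P1] Q1=[P3] Q2=[]
t=7-8: P2@Q0 runs 1, rem=10, I/O yield, promote→Q0. Q0=[P1,P2] Q1=[P3] Q2=[]
t=8-10: P1@Q0 runs 2, rem=6, I/O yield, promote→Q0. Q0=[P2,P1] Q1=[P3] Q2=[]
t=10-11: P2@Q0 runs 1, rem=9, I/O yield, promote→Q0. Q0=[P1,P2] Q1=[P3] Q2=[]
t=11-13: P1@Q0 runs 2, rem=4, I/O yield, promote→Q0. Q0=[P2,P1] Q1=[P3] Q2=[]
t=13-14: P2@Q0 runs 1, rem=8, I/O yield, promote→Q0. Q0=[P1,P2] Q1=[P3] Q2=[]
t=14-16: P1@Q0 runs 2, rem=2, I/O yield, promote→Q0. Q0=[P2,P1] Q1=[P3] Q2=[]
t=16-17: P2@Q0 runs 1, rem=7, I/O yield, promote→Q0. Q0=[P1,P2] Q1=[P3] Q2=[]
t=17-19: P1@Q0 runs 2, rem=0, completes. Q0=[P2] Q1=[P3] Q2=[]
t=19-20: P2@Q0 runs 1, rem=6, I/O yield, promote→Q0. Q0=[P2] Q1=[P3] Q2=[]
t=20-21: P2@Q0 runs 1, rem=5, I/O yield, promote→Q0. Q0=[P2] Q1=[P3] Q2=[]
t=21-22: P2@Q0 runs 1, rem=4, I/O yield, promote→Q0. Q0=[P2] Q1=[P3] Q2=[]
t=22-23: P2@Q0 runs 1, rem=3, I/O yield, promote→Q0. Q0=[P2] Q1=[P3] Q2=[]
t=23-24: P2@Q0 runs 1, rem=2, I/O yield, promote→Q0. Q0=[P2] Q1=[P3] Q2=[]
t=24-25: P2@Q0 runs 1, rem=1, I/O yield, promote→Q0. Q0=[P2] Q1=[P3] Q2=[]
t=25-26: P2@Q0 runs 1, rem=0, completes. Q0=[] Q1=[P3] Q2=[]
t=26-31: P3@Q1 runs 5, rem=1, quantum used, demote→Q2. Q0=[] Q1=[] Q2=[P3]
t=31-32: P3@Q2 runs 1, rem=0, completes. Q0=[] Q1=[] Q2=[]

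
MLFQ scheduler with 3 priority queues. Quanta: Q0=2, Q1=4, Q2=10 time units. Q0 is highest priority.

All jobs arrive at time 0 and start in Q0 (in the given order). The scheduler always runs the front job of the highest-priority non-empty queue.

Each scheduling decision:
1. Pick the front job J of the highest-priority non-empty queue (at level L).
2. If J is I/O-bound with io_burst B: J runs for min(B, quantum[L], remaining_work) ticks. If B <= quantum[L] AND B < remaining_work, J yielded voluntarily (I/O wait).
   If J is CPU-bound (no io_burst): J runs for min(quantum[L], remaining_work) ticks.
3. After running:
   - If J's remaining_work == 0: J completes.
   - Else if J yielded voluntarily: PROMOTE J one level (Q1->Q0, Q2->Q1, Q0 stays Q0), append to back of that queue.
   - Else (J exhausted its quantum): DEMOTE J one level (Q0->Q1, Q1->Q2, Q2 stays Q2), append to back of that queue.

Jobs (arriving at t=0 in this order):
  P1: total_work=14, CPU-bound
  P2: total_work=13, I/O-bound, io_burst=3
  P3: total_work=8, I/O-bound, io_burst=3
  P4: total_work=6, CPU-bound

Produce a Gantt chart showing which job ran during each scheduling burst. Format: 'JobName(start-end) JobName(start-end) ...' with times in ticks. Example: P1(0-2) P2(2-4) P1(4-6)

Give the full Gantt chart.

t=0-2: P1@Q0 runs 2, rem=12, quantum used, demote→Q1. Q0=[P2,P3,P4] Q1=[P1] Q2=[]
t=2-4: P2@Q0 runs 2, rem=11, quantum used, demote→Q1. Q0=[P3,P4] Q1=[P1,P2] Q2=[]
t=4-6: P3@Q0 runs 2, rem=6, quantum used, demote→Q1. Q0=[P4] Q1=[P1,P2,P3] Q2=[]
t=6-8: P4@Q0 runs 2, rem=4, quantum used, demote→Q1. Q0=[] Q1=[P1,P2,P3,P4] Q2=[]
t=8-12: P1@Q1 runs 4, rem=8, quantum used, demote→Q2. Q0=[] Q1=[P2,P3,P4] Q2=[P1]
t=12-15: P2@Q1 runs 3, rem=8, I/O yield, promote→Q0. Q0=[P2] Q1=[P3,P4] Q2=[P1]
t=15-17: P2@Q0 runs 2, rem=6, quantum used, demote→Q1. Q0=[] Q1=[P3,P4,P2] Q2=[P1]
t=17-20: P3@Q1 runs 3, rem=3, I/O yield, promote→Q0. Q0=[P3] Q1=[P4,P2] Q2=[P1]
t=20-22: P3@Q0 runs 2, rem=1, quantum used, demote→Q1. Q0=[] Q1=[P4,P2,P3] Q2=[P1]
t=22-26: P4@Q1 runs 4, rem=0, completes. Q0=[] Q1=[P2,P3] Q2=[P1]
t=26-29: P2@Q1 runs 3, rem=3, I/O yield, promote→Q0. Q0=[P2] Q1=[P3] Q2=[P1]
t=29-31: P2@Q0 runs 2, rem=1, quantum used, demote→Q1. Q0=[] Q1=[P3,P2] Q2=[P1]
t=31-32: P3@Q1 runs 1, rem=0, completes. Q0=[] Q1=[P2] Q2=[P1]
t=32-33: P2@Q1 runs 1, rem=0, completes. Q0=[] Q1=[] Q2=[P1]
t=33-41: P1@Q2 runs 8, rem=0, completes. Q0=[] Q1=[] Q2=[]

Answer: P1(0-2) P2(2-4) P3(4-6) P4(6-8) P1(8-12) P2(12-15) P2(15-17) P3(17-20) P3(20-22) P4(22-26) P2(26-29) P2(29-31) P3(31-32) P2(32-33) P1(33-41)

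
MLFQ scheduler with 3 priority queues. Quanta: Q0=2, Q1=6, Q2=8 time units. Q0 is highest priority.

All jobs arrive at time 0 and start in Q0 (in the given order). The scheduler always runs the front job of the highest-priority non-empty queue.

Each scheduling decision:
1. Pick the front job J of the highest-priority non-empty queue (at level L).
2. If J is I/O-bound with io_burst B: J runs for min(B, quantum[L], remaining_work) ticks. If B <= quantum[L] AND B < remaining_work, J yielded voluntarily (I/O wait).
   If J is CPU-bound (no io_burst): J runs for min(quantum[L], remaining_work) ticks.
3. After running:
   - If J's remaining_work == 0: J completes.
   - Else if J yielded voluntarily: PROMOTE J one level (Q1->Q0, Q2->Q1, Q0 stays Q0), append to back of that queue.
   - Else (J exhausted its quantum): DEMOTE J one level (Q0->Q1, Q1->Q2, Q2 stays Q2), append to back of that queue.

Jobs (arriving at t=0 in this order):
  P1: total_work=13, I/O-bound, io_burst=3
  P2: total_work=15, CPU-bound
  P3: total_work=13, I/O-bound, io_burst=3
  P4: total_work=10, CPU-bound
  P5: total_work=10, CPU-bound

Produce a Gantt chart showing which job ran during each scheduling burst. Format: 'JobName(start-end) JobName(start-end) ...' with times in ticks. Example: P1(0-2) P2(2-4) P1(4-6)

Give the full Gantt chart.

Answer: P1(0-2) P2(2-4) P3(4-6) P4(6-8) P5(8-10) P1(10-13) P1(13-15) P2(15-21) P3(21-24) P3(24-26) P4(26-32) P5(32-38) P1(38-41) P1(41-43) P3(43-46) P3(46-48) P1(48-49) P3(49-50) P2(50-57) P4(57-59) P5(59-61)

Derivation:
t=0-2: P1@Q0 runs 2, rem=11, quantum used, demote→Q1. Q0=[P2,P3,P4,P5] Q1=[P1] Q2=[]
t=2-4: P2@Q0 runs 2, rem=13, quantum used, demote→Q1. Q0=[P3,P4,P5] Q1=[P1,P2] Q2=[]
t=4-6: P3@Q0 runs 2, rem=11, quantum used, demote→Q1. Q0=[P4,P5] Q1=[P1,P2,P3] Q2=[]
t=6-8: P4@Q0 runs 2, rem=8, quantum used, demote→Q1. Q0=[P5] Q1=[P1,P2,P3,P4] Q2=[]
t=8-10: P5@Q0 runs 2, rem=8, quantum used, demote→Q1. Q0=[] Q1=[P1,P2,P3,P4,P5] Q2=[]
t=10-13: P1@Q1 runs 3, rem=8, I/O yield, promote→Q0. Q0=[P1] Q1=[P2,P3,P4,P5] Q2=[]
t=13-15: P1@Q0 runs 2, rem=6, quantum used, demote→Q1. Q0=[] Q1=[P2,P3,P4,P5,P1] Q2=[]
t=15-21: P2@Q1 runs 6, rem=7, quantum used, demote→Q2. Q0=[] Q1=[P3,P4,P5,P1] Q2=[P2]
t=21-24: P3@Q1 runs 3, rem=8, I/O yield, promote→Q0. Q0=[P3] Q1=[P4,P5,P1] Q2=[P2]
t=24-26: P3@Q0 runs 2, rem=6, quantum used, demote→Q1. Q0=[] Q1=[P4,P5,P1,P3] Q2=[P2]
t=26-32: P4@Q1 runs 6, rem=2, quantum used, demote→Q2. Q0=[] Q1=[P5,P1,P3] Q2=[P2,P4]
t=32-38: P5@Q1 runs 6, rem=2, quantum used, demote→Q2. Q0=[] Q1=[P1,P3] Q2=[P2,P4,P5]
t=38-41: P1@Q1 runs 3, rem=3, I/O yield, promote→Q0. Q0=[P1] Q1=[P3] Q2=[P2,P4,P5]
t=41-43: P1@Q0 runs 2, rem=1, quantum used, demote→Q1. Q0=[] Q1=[P3,P1] Q2=[P2,P4,P5]
t=43-46: P3@Q1 runs 3, rem=3, I/O yield, promote→Q0. Q0=[P3] Q1=[P1] Q2=[P2,P4,P5]
t=46-48: P3@Q0 runs 2, rem=1, quantum used, demote→Q1. Q0=[] Q1=[P1,P3] Q2=[P2,P4,P5]
t=48-49: P1@Q1 runs 1, rem=0, completes. Q0=[] Q1=[P3] Q2=[P2,P4,P5]
t=49-50: P3@Q1 runs 1, rem=0, completes. Q0=[] Q1=[] Q2=[P2,P4,P5]
t=50-57: P2@Q2 runs 7, rem=0, completes. Q0=[] Q1=[] Q2=[P4,P5]
t=57-59: P4@Q2 runs 2, rem=0, completes. Q0=[] Q1=[] Q2=[P5]
t=59-61: P5@Q2 runs 2, rem=0, completes. Q0=[] Q1=[] Q2=[]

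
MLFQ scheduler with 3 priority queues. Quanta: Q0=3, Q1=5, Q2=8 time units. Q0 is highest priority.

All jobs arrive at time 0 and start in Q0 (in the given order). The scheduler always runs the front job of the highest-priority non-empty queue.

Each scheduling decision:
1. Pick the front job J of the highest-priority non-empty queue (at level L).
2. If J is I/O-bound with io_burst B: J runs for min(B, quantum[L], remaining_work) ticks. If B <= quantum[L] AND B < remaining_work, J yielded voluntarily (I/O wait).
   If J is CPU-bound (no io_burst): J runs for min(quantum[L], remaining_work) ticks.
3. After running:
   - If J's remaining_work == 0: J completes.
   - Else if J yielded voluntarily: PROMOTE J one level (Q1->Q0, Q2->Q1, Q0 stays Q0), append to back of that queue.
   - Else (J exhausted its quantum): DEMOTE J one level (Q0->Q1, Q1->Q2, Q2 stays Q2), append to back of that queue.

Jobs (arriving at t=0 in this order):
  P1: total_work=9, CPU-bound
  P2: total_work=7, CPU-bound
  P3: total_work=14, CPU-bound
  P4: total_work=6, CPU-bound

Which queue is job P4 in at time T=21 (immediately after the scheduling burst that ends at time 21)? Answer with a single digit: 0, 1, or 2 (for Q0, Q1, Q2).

Answer: 1

Derivation:
t=0-3: P1@Q0 runs 3, rem=6, quantum used, demote→Q1. Q0=[P2,P3,P4] Q1=[P1] Q2=[]
t=3-6: P2@Q0 runs 3, rem=4, quantum used, demote→Q1. Q0=[P3,P4] Q1=[P1,P2] Q2=[]
t=6-9: P3@Q0 runs 3, rem=11, quantum used, demote→Q1. Q0=[P4] Q1=[P1,P2,P3] Q2=[]
t=9-12: P4@Q0 runs 3, rem=3, quantum used, demote→Q1. Q0=[] Q1=[P1,P2,P3,P4] Q2=[]
t=12-17: P1@Q1 runs 5, rem=1, quantum used, demote→Q2. Q0=[] Q1=[P2,P3,P4] Q2=[P1]
t=17-21: P2@Q1 runs 4, rem=0, completes. Q0=[] Q1=[P3,P4] Q2=[P1]
t=21-26: P3@Q1 runs 5, rem=6, quantum used, demote→Q2. Q0=[] Q1=[P4] Q2=[P1,P3]
t=26-29: P4@Q1 runs 3, rem=0, completes. Q0=[] Q1=[] Q2=[P1,P3]
t=29-30: P1@Q2 runs 1, rem=0, completes. Q0=[] Q1=[] Q2=[P3]
t=30-36: P3@Q2 runs 6, rem=0, completes. Q0=[] Q1=[] Q2=[]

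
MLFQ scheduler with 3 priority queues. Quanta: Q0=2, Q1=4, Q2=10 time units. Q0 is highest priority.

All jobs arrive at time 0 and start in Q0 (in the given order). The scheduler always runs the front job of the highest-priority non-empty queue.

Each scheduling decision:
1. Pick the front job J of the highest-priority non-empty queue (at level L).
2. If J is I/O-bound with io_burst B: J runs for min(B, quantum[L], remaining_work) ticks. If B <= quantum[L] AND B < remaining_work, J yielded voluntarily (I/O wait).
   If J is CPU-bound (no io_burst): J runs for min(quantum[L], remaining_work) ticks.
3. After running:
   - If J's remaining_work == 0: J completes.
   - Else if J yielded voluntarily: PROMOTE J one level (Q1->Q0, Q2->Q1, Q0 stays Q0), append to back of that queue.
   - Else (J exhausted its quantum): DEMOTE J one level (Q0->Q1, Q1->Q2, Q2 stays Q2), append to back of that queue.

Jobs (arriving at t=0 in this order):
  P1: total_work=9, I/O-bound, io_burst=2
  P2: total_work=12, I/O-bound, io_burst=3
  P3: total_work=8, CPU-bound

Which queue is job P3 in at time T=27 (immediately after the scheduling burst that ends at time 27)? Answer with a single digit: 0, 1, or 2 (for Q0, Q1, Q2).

t=0-2: P1@Q0 runs 2, rem=7, I/O yield, promote→Q0. Q0=[P2,P3,P1] Q1=[] Q2=[]
t=2-4: P2@Q0 runs 2, rem=10, quantum used, demote→Q1. Q0=[P3,P1] Q1=[P2] Q2=[]
t=4-6: P3@Q0 runs 2, rem=6, quantum used, demote→Q1. Q0=[P1] Q1=[P2,P3] Q2=[]
t=6-8: P1@Q0 runs 2, rem=5, I/O yield, promote→Q0. Q0=[P1] Q1=[P2,P3] Q2=[]
t=8-10: P1@Q0 runs 2, rem=3, I/O yield, promote→Q0. Q0=[P1] Q1=[P2,P3] Q2=[]
t=10-12: P1@Q0 runs 2, rem=1, I/O yield, promote→Q0. Q0=[P1] Q1=[P2,P3] Q2=[]
t=12-13: P1@Q0 runs 1, rem=0, completes. Q0=[] Q1=[P2,P3] Q2=[]
t=13-16: P2@Q1 runs 3, rem=7, I/O yield, promote→Q0. Q0=[P2] Q1=[P3] Q2=[]
t=16-18: P2@Q0 runs 2, rem=5, quantum used, demote→Q1. Q0=[] Q1=[P3,P2] Q2=[]
t=18-22: P3@Q1 runs 4, rem=2, quantum used, demote→Q2. Q0=[] Q1=[P2] Q2=[P3]
t=22-25: P2@Q1 runs 3, rem=2, I/O yield, promote→Q0. Q0=[P2] Q1=[] Q2=[P3]
t=25-27: P2@Q0 runs 2, rem=0, completes. Q0=[] Q1=[] Q2=[P3]
t=27-29: P3@Q2 runs 2, rem=0, completes. Q0=[] Q1=[] Q2=[]

Answer: 2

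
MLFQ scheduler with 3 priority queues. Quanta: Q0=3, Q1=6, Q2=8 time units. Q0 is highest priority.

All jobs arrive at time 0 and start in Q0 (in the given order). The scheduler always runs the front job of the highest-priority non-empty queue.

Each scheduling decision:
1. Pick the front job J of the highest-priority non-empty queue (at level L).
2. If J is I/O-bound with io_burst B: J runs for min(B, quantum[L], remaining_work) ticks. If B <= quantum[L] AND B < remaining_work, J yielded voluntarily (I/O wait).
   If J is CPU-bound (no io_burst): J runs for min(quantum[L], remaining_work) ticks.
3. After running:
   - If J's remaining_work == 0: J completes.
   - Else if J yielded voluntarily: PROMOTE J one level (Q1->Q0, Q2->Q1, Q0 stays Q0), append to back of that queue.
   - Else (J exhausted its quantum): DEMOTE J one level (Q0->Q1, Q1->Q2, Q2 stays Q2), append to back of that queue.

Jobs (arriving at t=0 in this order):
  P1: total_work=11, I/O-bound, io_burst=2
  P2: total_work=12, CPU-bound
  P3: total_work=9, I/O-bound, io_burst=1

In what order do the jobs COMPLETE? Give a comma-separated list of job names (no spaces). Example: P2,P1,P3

Answer: P1,P3,P2

Derivation:
t=0-2: P1@Q0 runs 2, rem=9, I/O yield, promote→Q0. Q0=[P2,P3,P1] Q1=[] Q2=[]
t=2-5: P2@Q0 runs 3, rem=9, quantum used, demote→Q1. Q0=[P3,P1] Q1=[P2] Q2=[]
t=5-6: P3@Q0 runs 1, rem=8, I/O yield, promote→Q0. Q0=[P1,P3] Q1=[P2] Q2=[]
t=6-8: P1@Q0 runs 2, rem=7, I/O yield, promote→Q0. Q0=[P3,P1] Q1=[P2] Q2=[]
t=8-9: P3@Q0 runs 1, rem=7, I/O yield, promote→Q0. Q0=[P1,P3] Q1=[P2] Q2=[]
t=9-11: P1@Q0 runs 2, rem=5, I/O yield, promote→Q0. Q0=[P3,P1] Q1=[P2] Q2=[]
t=11-12: P3@Q0 runs 1, rem=6, I/O yield, promote→Q0. Q0=[P1,P3] Q1=[P2] Q2=[]
t=12-14: P1@Q0 runs 2, rem=3, I/O yield, promote→Q0. Q0=[P3,P1] Q1=[P2] Q2=[]
t=14-15: P3@Q0 runs 1, rem=5, I/O yield, promote→Q0. Q0=[P1,P3] Q1=[P2] Q2=[]
t=15-17: P1@Q0 runs 2, rem=1, I/O yield, promote→Q0. Q0=[P3,P1] Q1=[P2] Q2=[]
t=17-18: P3@Q0 runs 1, rem=4, I/O yield, promote→Q0. Q0=[P1,P3] Q1=[P2] Q2=[]
t=18-19: P1@Q0 runs 1, rem=0, completes. Q0=[P3] Q1=[P2] Q2=[]
t=19-20: P3@Q0 runs 1, rem=3, I/O yield, promote→Q0. Q0=[P3] Q1=[P2] Q2=[]
t=20-21: P3@Q0 runs 1, rem=2, I/O yield, promote→Q0. Q0=[P3] Q1=[P2] Q2=[]
t=21-22: P3@Q0 runs 1, rem=1, I/O yield, promote→Q0. Q0=[P3] Q1=[P2] Q2=[]
t=22-23: P3@Q0 runs 1, rem=0, completes. Q0=[] Q1=[P2] Q2=[]
t=23-29: P2@Q1 runs 6, rem=3, quantum used, demote→Q2. Q0=[] Q1=[] Q2=[P2]
t=29-32: P2@Q2 runs 3, rem=0, completes. Q0=[] Q1=[] Q2=[]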